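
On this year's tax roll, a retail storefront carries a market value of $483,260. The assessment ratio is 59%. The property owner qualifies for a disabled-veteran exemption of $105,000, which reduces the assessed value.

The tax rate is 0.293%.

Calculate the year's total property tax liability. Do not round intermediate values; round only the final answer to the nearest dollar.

Assessed value = $483,260 × 0.59 = $285,123.4
Taxable value = $285,123.4 − $105,000 = $180,123.4
Tax = $180,123.4 × 0.00293 = $527.761562

$528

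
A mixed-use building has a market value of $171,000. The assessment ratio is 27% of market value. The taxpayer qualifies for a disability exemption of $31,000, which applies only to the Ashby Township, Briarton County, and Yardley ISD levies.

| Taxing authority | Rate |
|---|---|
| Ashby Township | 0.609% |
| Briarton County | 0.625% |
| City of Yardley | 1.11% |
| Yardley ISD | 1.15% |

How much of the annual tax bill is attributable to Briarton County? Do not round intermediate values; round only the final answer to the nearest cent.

$94.81

Assessed value = $171,000 × 0.27 = $46,170
Briarton County taxable value = $46,170 − $31,000 = $15,170
Briarton County levy = $15,170 × 0.00625 = $94.8125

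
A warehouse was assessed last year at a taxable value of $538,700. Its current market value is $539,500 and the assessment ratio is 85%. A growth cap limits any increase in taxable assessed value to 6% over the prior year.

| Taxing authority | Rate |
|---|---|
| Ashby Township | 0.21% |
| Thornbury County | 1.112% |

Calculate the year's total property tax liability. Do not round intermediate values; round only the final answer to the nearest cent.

Uncapped assessed value = $539,500 × 0.85 = $458,575
Cap limit = $538,700 × 1.06 = $571,022
Taxable assessed value = min($458,575, $571,022) = $458,575 (cap does not bind)
Ashby Township: $458,575 × 0.0021 = $963.0075
Thornbury County: $458,575 × 0.01112 = $5,099.354
Total = $6,062.3615

$6,062.36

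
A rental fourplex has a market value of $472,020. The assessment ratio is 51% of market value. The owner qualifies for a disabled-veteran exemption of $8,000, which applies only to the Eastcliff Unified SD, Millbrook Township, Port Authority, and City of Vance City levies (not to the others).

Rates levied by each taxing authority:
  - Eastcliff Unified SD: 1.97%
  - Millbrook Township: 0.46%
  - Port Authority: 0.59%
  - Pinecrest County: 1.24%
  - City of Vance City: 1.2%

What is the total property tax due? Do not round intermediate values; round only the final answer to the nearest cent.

Assessed value = $472,020 × 0.51 = $240,730.2
Eastcliff Unified SD: ($240,730.2 − $8,000) × 0.0197 = $232,730.2 × 0.0197 = $4,584.78494
Millbrook Township: ($240,730.2 − $8,000) × 0.0046 = $232,730.2 × 0.0046 = $1,070.55892
Port Authority: ($240,730.2 − $8,000) × 0.0059 = $232,730.2 × 0.0059 = $1,373.10818
Pinecrest County: $240,730.2 × 0.0124 = $2,985.05448
City of Vance City: ($240,730.2 − $8,000) × 0.012 = $232,730.2 × 0.012 = $2,792.7624
Total = $12,806.26892

$12,806.27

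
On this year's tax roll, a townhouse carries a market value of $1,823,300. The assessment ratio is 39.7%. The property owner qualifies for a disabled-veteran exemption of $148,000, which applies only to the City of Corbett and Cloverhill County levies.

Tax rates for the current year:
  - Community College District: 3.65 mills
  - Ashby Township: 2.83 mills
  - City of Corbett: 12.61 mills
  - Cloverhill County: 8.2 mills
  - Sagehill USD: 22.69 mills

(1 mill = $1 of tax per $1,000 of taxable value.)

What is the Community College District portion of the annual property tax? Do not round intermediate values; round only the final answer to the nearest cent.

$2,642.05

Assessed value = $1,823,300 × 0.397 = $723,850.1
Community College District taxable value = $723,850.1 (exemption does not apply)
Community College District levy = $723,850.1 × 0.00365 = $2,642.052865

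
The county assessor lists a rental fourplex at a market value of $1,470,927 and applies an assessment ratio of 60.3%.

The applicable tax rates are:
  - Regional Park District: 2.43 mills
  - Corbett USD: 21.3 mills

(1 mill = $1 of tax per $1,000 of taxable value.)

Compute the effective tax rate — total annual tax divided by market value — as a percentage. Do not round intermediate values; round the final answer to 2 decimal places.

1.43%

Assessed value = $1,470,927 × 0.603 = $886,968.981
Regional Park District: $886,968.981 × 0.00243 = $2,155.33462383
Corbett USD: $886,968.981 × 0.0213 = $18,892.4392953
Total tax = $21,047.77391913
Effective rate = $21,047.77391913 ÷ $1,470,927 = 1.43% of market value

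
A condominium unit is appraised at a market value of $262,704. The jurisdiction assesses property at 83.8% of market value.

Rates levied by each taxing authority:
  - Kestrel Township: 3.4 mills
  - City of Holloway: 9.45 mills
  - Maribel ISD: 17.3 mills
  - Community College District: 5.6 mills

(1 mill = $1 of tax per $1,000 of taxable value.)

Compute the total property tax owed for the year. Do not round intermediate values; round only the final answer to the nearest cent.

$7,870.22

Assessed value = $262,704 × 0.838 = $220,145.952
Kestrel Township: $220,145.952 × 0.0034 = $748.4962368
City of Holloway: $220,145.952 × 0.00945 = $2,080.3792464
Maribel ISD: $220,145.952 × 0.0173 = $3,808.5249696
Community College District: $220,145.952 × 0.0056 = $1,232.8173312
Total = $748.4962368 + $2,080.3792464 + $3,808.5249696 + $1,232.8173312 = $7,870.217784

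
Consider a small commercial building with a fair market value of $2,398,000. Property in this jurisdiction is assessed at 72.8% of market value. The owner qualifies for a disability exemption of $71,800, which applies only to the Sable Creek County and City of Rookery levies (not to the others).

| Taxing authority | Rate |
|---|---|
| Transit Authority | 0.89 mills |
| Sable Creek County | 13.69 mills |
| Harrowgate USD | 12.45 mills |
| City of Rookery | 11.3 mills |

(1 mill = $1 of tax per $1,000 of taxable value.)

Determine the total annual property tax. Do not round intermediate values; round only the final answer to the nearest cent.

$65,120.09

Assessed value = $2,398,000 × 0.728 = $1,745,744
Transit Authority: $1,745,744 × 0.00089 = $1,553.71216
Sable Creek County: ($1,745,744 − $71,800) × 0.01369 = $1,673,944 × 0.01369 = $22,916.29336
Harrowgate USD: $1,745,744 × 0.01245 = $21,734.5128
City of Rookery: ($1,745,744 − $71,800) × 0.0113 = $1,673,944 × 0.0113 = $18,915.5672
Total = $65,120.08552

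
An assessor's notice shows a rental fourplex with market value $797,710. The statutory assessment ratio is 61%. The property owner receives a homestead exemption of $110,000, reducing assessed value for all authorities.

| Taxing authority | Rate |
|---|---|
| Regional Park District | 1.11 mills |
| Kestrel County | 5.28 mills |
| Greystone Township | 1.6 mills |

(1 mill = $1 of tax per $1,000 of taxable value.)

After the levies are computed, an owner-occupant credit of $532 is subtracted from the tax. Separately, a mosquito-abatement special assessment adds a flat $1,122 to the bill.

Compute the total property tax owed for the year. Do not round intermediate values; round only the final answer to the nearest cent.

Assessed value = $797,710 × 0.61 = $486,603.1
Taxable value = $486,603.1 − $110,000 = $376,603.1
Regional Park District: $376,603.1 × 0.00111 = $418.029441
Kestrel County: $376,603.1 × 0.00528 = $1,988.464368
Greystone Township: $376,603.1 × 0.0016 = $602.56496
Levies subtotal = $3,009.058769
After credit = $3,009.058769 − $532 = $2,477.058769
Total = $2,477.058769 + $1,122 = $3,599.058769

$3,599.06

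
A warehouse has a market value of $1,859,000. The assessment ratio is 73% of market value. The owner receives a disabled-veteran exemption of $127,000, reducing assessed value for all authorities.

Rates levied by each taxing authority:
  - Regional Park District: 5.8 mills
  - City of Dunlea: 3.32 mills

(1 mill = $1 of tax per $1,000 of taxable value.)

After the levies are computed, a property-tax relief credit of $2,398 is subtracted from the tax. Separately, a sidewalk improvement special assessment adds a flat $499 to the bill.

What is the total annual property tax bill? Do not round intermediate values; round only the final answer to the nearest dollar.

$9,319

Assessed value = $1,859,000 × 0.73 = $1,357,070
Taxable value = $1,357,070 − $127,000 = $1,230,070
Regional Park District: $1,230,070 × 0.0058 = $7,134.406
City of Dunlea: $1,230,070 × 0.00332 = $4,083.8324
Levies subtotal = $11,218.2384
After credit = $11,218.2384 − $2,398 = $8,820.2384
Total = $8,820.2384 + $499 = $9,319.2384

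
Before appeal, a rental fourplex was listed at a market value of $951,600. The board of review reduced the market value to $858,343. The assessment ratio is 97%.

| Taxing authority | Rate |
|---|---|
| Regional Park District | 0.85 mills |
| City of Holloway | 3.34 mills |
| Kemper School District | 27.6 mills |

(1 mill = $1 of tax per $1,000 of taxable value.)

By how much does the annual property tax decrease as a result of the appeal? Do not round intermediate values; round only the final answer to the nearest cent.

$2,875.70

Old assessed value = $951,600 × 0.97 = $923,052
New assessed value = $858,343 × 0.97 = $832,592.71
Combined rate = 0.00085 + 0.00334 + 0.0276 = 0.03179
Old tax = $923,052 × 0.03179 = $29,343.82308
New tax = $832,592.71 × 0.03179 = $26,468.1222509
Reduction = $29,343.82308 − $26,468.1222509 = $2,875.7008291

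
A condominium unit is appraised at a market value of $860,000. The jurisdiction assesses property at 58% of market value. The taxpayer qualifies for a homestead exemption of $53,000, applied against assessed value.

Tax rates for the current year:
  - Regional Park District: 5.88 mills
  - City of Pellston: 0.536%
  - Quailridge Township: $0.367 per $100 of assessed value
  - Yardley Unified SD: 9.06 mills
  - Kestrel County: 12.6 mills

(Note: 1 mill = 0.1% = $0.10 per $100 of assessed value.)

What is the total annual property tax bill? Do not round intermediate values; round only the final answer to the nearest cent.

$16,302.91

Assessed value = $860,000 × 0.58 = $498,800
Taxable value = $498,800 − $53,000 = $445,800
Regional Park District: $445,800 × 0.00588 = $2,621.304
City of Pellston: $445,800 × 0.00536 = $2,389.488
Quailridge Township: $445,800 × 0.00367 = $1,636.086
Yardley Unified SD: $445,800 × 0.00906 = $4,038.948
Kestrel County: $445,800 × 0.0126 = $5,617.08
Total = $16,302.906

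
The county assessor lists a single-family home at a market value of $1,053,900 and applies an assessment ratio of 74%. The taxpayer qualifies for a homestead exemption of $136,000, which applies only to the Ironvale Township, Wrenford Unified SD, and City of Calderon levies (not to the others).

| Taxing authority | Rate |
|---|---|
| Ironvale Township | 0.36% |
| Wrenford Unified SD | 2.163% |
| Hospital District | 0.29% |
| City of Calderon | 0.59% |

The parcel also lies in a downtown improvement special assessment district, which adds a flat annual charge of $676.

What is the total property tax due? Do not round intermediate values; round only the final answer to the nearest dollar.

$22,982

Assessed value = $1,053,900 × 0.74 = $779,886
Ironvale Township: ($779,886 − $136,000) × 0.0036 = $643,886 × 0.0036 = $2,317.9896
Wrenford Unified SD: ($779,886 − $136,000) × 0.02163 = $643,886 × 0.02163 = $13,927.25418
Hospital District: $779,886 × 0.0029 = $2,261.6694
City of Calderon: ($779,886 − $136,000) × 0.0059 = $643,886 × 0.0059 = $3,798.9274
Levies subtotal = $22,305.84058
Total = $22,305.84058 + $676 = $22,981.84058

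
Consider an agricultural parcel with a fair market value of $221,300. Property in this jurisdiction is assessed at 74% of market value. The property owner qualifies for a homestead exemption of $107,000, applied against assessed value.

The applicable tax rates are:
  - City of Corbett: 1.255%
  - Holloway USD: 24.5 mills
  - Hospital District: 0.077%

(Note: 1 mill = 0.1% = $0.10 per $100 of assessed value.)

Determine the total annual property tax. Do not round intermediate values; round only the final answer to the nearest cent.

$2,146.74

Assessed value = $221,300 × 0.74 = $163,762
Taxable value = $163,762 − $107,000 = $56,762
City of Corbett: $56,762 × 0.01255 = $712.3631
Holloway USD: $56,762 × 0.0245 = $1,390.669
Hospital District: $56,762 × 0.00077 = $43.70674
Total = $2,146.73884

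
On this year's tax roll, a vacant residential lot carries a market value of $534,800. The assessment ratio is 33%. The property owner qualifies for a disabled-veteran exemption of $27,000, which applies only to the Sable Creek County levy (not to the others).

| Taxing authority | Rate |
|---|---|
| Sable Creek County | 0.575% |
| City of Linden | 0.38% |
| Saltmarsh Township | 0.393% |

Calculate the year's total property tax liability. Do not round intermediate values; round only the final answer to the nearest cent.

Assessed value = $534,800 × 0.33 = $176,484
Sable Creek County: ($176,484 − $27,000) × 0.00575 = $149,484 × 0.00575 = $859.533
City of Linden: $176,484 × 0.0038 = $670.6392
Saltmarsh Township: $176,484 × 0.00393 = $693.58212
Total = $2,223.75432

$2,223.75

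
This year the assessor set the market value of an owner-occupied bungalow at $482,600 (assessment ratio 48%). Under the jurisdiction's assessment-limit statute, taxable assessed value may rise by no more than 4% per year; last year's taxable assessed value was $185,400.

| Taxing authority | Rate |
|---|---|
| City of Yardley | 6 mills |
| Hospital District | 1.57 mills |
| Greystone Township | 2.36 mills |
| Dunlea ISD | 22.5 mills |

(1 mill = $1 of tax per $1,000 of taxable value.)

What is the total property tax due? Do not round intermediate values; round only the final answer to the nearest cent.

$6,253.02

Uncapped assessed value = $482,600 × 0.48 = $231,648
Cap limit = $185,400 × 1.04 = $192,816
Taxable assessed value = min($231,648, $192,816) = $192,816 (cap binds)
City of Yardley: $192,816 × 0.006 = $1,156.896
Hospital District: $192,816 × 0.00157 = $302.72112
Greystone Township: $192,816 × 0.00236 = $455.04576
Dunlea ISD: $192,816 × 0.0225 = $4,338.36
Total = $6,253.02288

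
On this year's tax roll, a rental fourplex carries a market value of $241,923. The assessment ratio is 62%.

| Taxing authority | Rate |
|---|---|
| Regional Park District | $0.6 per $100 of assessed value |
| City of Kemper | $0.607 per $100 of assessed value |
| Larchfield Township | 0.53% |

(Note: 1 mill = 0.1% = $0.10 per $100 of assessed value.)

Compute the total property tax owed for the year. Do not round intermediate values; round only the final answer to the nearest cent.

$2,605.37

Assessed value = $241,923 × 0.62 = $149,992.26
Regional Park District: $149,992.26 × 0.006 = $899.95356
City of Kemper: $149,992.26 × 0.00607 = $910.4530182
Larchfield Township: $149,992.26 × 0.0053 = $794.958978
Total = $2,605.3655562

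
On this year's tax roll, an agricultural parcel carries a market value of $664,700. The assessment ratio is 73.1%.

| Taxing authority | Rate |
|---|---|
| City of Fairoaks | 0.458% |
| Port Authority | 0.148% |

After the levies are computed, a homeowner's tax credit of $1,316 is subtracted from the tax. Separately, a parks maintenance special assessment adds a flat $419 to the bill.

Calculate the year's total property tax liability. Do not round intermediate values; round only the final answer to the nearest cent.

$2,047.53

Assessed value = $664,700 × 0.731 = $485,895.7
City of Fairoaks: $485,895.7 × 0.00458 = $2,225.402306
Port Authority: $485,895.7 × 0.00148 = $719.125636
Levies subtotal = $2,944.527942
After credit = $2,944.527942 − $1,316 = $1,628.527942
Total = $1,628.527942 + $419 = $2,047.527942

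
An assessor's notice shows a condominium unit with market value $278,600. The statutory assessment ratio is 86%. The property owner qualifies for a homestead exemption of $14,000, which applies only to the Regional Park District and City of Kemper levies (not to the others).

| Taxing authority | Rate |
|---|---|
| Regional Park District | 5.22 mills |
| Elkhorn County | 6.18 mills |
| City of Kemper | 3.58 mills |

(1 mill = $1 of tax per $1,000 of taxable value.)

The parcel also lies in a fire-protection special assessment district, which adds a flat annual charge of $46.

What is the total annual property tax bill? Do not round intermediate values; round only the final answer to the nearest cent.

Assessed value = $278,600 × 0.86 = $239,596
Regional Park District: ($239,596 − $14,000) × 0.00522 = $225,596 × 0.00522 = $1,177.61112
Elkhorn County: $239,596 × 0.00618 = $1,480.70328
City of Kemper: ($239,596 − $14,000) × 0.00358 = $225,596 × 0.00358 = $807.63368
Levies subtotal = $3,465.94808
Total = $3,465.94808 + $46 = $3,511.94808

$3,511.95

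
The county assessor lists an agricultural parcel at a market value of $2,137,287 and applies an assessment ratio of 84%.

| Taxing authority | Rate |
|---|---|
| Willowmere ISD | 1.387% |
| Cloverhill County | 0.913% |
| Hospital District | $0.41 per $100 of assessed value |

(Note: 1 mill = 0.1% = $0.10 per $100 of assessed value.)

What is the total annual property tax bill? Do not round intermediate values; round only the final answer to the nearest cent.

Assessed value = $2,137,287 × 0.84 = $1,795,321.08
Willowmere ISD: $1,795,321.08 × 0.01387 = $24,901.1033796
Cloverhill County: $1,795,321.08 × 0.00913 = $16,391.2814604
Hospital District: $1,795,321.08 × 0.0041 = $7,360.816428
Total = $48,653.201268

$48,653.20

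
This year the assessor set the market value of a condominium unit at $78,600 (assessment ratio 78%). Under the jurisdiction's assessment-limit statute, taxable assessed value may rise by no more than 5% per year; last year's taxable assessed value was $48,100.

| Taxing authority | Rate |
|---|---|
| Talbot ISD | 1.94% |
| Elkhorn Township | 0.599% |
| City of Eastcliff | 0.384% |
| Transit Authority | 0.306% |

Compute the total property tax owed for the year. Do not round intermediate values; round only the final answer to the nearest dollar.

Uncapped assessed value = $78,600 × 0.78 = $61,308
Cap limit = $48,100 × 1.05 = $50,505
Taxable assessed value = min($61,308, $50,505) = $50,505 (cap binds)
Talbot ISD: $50,505 × 0.0194 = $979.797
Elkhorn Township: $50,505 × 0.00599 = $302.52495
City of Eastcliff: $50,505 × 0.00384 = $193.9392
Transit Authority: $50,505 × 0.00306 = $154.5453
Total = $1,630.80645

$1,631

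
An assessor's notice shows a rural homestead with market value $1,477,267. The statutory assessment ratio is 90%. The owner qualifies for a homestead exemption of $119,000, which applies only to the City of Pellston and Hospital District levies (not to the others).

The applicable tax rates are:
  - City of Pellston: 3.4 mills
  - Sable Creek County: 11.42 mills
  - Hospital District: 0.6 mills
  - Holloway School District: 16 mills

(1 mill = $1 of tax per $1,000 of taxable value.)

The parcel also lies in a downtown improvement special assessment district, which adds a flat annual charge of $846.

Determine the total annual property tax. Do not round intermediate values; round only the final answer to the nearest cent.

Assessed value = $1,477,267 × 0.9 = $1,329,540.3
City of Pellston: ($1,329,540.3 − $119,000) × 0.0034 = $1,210,540.3 × 0.0034 = $4,115.83702
Sable Creek County: $1,329,540.3 × 0.01142 = $15,183.350226
Hospital District: ($1,329,540.3 − $119,000) × 0.0006 = $1,210,540.3 × 0.0006 = $726.32418
Holloway School District: $1,329,540.3 × 0.016 = $21,272.6448
Levies subtotal = $41,298.156226
Total = $41,298.156226 + $846 = $42,144.156226

$42,144.16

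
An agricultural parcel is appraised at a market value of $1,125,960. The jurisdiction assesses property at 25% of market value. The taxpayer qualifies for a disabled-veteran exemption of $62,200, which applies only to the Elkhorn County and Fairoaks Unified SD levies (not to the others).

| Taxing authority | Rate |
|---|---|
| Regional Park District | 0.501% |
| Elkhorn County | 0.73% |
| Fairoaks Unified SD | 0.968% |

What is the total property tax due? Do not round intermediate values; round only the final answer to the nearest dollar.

$5,134

Assessed value = $1,125,960 × 0.25 = $281,490
Regional Park District: $281,490 × 0.00501 = $1,410.2649
Elkhorn County: ($281,490 − $62,200) × 0.0073 = $219,290 × 0.0073 = $1,600.817
Fairoaks Unified SD: ($281,490 − $62,200) × 0.00968 = $219,290 × 0.00968 = $2,122.7272
Total = $5,133.8091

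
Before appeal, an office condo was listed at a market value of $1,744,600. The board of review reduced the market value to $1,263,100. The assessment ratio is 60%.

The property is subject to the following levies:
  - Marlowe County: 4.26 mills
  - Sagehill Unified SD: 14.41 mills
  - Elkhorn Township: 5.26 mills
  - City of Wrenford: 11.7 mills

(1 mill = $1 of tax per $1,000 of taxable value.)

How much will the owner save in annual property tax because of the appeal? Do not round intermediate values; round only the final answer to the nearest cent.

$10,293.51

Old assessed value = $1,744,600 × 0.6 = $1,046,760
New assessed value = $1,263,100 × 0.6 = $757,860
Combined rate = 0.00426 + 0.01441 + 0.00526 + 0.0117 = 0.03563
Old tax = $1,046,760 × 0.03563 = $37,296.0588
New tax = $757,860 × 0.03563 = $27,002.5518
Reduction = $37,296.0588 − $27,002.5518 = $10,293.507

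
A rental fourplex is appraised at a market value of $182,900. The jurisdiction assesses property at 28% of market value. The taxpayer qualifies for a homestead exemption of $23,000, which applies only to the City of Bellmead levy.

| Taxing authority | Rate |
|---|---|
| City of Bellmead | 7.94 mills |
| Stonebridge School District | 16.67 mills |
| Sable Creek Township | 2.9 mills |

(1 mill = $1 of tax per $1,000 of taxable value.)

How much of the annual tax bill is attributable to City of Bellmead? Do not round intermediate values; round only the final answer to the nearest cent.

$224.00

Assessed value = $182,900 × 0.28 = $51,212
City of Bellmead taxable value = $51,212 − $23,000 = $28,212
City of Bellmead levy = $28,212 × 0.00794 = $224.00328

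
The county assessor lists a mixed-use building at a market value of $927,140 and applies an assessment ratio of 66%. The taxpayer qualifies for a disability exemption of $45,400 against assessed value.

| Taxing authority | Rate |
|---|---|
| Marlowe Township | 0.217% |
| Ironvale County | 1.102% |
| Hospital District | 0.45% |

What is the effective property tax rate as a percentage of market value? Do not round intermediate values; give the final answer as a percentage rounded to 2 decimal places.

1.08%

Assessed value = $927,140 × 0.66 = $611,912.4
Taxable value = $611,912.4 − $45,400 = $566,512.4
Marlowe Township: $566,512.4 × 0.00217 = $1,229.331908
Ironvale County: $566,512.4 × 0.01102 = $6,242.966648
Hospital District: $566,512.4 × 0.0045 = $2,549.3058
Total tax = $10,021.604356
Effective rate = $10,021.604356 ÷ $927,140 = 1.08% of market value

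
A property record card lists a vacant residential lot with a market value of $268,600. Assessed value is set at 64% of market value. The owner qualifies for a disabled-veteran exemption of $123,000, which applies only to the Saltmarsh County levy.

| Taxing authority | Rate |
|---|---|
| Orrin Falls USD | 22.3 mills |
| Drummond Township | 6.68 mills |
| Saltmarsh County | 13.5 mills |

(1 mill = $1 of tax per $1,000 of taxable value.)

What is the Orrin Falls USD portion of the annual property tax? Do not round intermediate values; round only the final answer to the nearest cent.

$3,833.46

Assessed value = $268,600 × 0.64 = $171,904
Orrin Falls USD taxable value = $171,904 (exemption does not apply)
Orrin Falls USD levy = $171,904 × 0.0223 = $3,833.4592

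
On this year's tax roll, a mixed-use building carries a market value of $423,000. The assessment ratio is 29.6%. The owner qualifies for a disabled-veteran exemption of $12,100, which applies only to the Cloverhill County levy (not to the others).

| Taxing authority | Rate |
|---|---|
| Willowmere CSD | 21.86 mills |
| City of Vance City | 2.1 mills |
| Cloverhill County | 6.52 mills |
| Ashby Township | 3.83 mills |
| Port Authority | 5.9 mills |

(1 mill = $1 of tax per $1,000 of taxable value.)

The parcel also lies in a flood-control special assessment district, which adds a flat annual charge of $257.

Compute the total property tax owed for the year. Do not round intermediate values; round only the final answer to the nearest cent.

$5,212.72

Assessed value = $423,000 × 0.296 = $125,208
Willowmere CSD: $125,208 × 0.02186 = $2,737.04688
City of Vance City: $125,208 × 0.0021 = $262.9368
Cloverhill County: ($125,208 − $12,100) × 0.00652 = $113,108 × 0.00652 = $737.46416
Ashby Township: $125,208 × 0.00383 = $479.54664
Port Authority: $125,208 × 0.0059 = $738.7272
Levies subtotal = $4,955.72168
Total = $4,955.72168 + $257 = $5,212.72168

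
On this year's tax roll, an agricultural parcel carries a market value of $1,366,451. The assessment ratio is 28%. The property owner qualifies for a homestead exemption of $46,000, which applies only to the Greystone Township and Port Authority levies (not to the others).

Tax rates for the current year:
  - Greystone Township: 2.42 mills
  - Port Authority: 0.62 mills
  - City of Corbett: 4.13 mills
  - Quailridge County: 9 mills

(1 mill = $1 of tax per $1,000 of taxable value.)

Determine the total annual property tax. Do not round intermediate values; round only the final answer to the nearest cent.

Assessed value = $1,366,451 × 0.28 = $382,606.28
Greystone Township: ($382,606.28 − $46,000) × 0.00242 = $336,606.28 × 0.00242 = $814.5871976
Port Authority: ($382,606.28 − $46,000) × 0.00062 = $336,606.28 × 0.00062 = $208.6958936
City of Corbett: $382,606.28 × 0.00413 = $1,580.1639364
Quailridge County: $382,606.28 × 0.009 = $3,443.45652
Total = $6,046.9035476

$6,046.90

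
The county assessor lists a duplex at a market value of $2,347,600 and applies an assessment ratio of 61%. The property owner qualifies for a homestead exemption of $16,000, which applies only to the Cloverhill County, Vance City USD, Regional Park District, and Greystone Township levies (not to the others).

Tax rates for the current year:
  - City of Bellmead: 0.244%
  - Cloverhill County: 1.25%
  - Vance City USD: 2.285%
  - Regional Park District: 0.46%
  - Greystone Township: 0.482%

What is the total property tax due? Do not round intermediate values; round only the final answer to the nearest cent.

$66,890.10

Assessed value = $2,347,600 × 0.61 = $1,432,036
City of Bellmead: $1,432,036 × 0.00244 = $3,494.16784
Cloverhill County: ($1,432,036 − $16,000) × 0.0125 = $1,416,036 × 0.0125 = $17,700.45
Vance City USD: ($1,432,036 − $16,000) × 0.02285 = $1,416,036 × 0.02285 = $32,356.4226
Regional Park District: ($1,432,036 − $16,000) × 0.0046 = $1,416,036 × 0.0046 = $6,513.7656
Greystone Township: ($1,432,036 − $16,000) × 0.00482 = $1,416,036 × 0.00482 = $6,825.29352
Total = $66,890.09956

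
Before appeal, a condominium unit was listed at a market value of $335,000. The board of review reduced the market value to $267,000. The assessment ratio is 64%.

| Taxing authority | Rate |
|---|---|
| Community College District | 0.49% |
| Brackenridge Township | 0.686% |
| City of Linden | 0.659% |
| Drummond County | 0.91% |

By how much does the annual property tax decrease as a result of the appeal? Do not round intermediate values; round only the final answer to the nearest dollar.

Old assessed value = $335,000 × 0.64 = $214,400
New assessed value = $267,000 × 0.64 = $170,880
Combined rate = 0.0049 + 0.00686 + 0.00659 + 0.0091 = 0.02745
Old tax = $214,400 × 0.02745 = $5,885.28
New tax = $170,880 × 0.02745 = $4,690.656
Reduction = $5,885.28 − $4,690.656 = $1,194.624

$1,195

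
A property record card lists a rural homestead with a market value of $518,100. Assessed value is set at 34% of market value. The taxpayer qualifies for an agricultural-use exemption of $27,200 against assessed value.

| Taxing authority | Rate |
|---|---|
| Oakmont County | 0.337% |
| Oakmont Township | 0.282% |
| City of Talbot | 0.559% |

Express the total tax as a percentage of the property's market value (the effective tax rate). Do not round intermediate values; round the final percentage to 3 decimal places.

0.339%

Assessed value = $518,100 × 0.34 = $176,154
Taxable value = $176,154 − $27,200 = $148,954
Oakmont County: $148,954 × 0.00337 = $501.97498
Oakmont Township: $148,954 × 0.00282 = $420.05028
City of Talbot: $148,954 × 0.00559 = $832.65286
Total tax = $1,754.67812
Effective rate = $1,754.67812 ÷ $518,100 = 0.339% of market value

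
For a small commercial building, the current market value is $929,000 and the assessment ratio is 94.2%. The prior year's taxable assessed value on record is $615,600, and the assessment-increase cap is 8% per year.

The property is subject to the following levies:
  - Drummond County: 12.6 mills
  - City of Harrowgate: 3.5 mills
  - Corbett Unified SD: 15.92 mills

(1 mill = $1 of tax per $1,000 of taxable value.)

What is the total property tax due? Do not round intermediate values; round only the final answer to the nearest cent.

$21,288.43

Uncapped assessed value = $929,000 × 0.942 = $875,118
Cap limit = $615,600 × 1.08 = $664,848
Taxable assessed value = min($875,118, $664,848) = $664,848 (cap binds)
Drummond County: $664,848 × 0.0126 = $8,377.0848
City of Harrowgate: $664,848 × 0.0035 = $2,326.968
Corbett Unified SD: $664,848 × 0.01592 = $10,584.38016
Total = $21,288.43296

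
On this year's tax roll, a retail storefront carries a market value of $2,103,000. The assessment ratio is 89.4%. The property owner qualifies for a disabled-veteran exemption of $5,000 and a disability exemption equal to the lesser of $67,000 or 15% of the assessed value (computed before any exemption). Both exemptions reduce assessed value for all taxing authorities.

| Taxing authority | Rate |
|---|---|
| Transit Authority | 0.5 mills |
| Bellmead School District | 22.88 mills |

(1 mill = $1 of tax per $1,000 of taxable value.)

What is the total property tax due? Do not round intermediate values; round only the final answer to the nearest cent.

$42,272.96

Assessed value = $2,103,000 × 0.894 = $1,880,082
Disability exemption = min($67,000, 15% × $1,880,082) = min($67,000, $282,012.3) = $67,000 (dollar cap binds)
Taxable value = $1,880,082 − $5,000 − $67,000 = $1,808,082
Transit Authority: $1,808,082 × 0.0005 = $904.041
Bellmead School District: $1,808,082 × 0.02288 = $41,368.91616
Total = $42,272.95716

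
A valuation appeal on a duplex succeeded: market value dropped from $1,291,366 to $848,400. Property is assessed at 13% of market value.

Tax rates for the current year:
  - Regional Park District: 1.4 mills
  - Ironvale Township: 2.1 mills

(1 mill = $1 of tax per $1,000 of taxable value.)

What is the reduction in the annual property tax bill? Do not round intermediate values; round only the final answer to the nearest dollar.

Old assessed value = $1,291,366 × 0.13 = $167,877.58
New assessed value = $848,400 × 0.13 = $110,292
Combined rate = 0.0014 + 0.0021 = 0.0035
Old tax = $167,877.58 × 0.0035 = $587.57153
New tax = $110,292 × 0.0035 = $386.022
Reduction = $587.57153 − $386.022 = $201.54953

$202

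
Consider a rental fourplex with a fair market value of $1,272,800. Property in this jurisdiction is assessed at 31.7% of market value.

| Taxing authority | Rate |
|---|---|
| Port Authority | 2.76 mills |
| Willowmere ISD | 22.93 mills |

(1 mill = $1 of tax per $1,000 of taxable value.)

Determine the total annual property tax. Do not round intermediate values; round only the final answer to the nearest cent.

Assessed value = $1,272,800 × 0.317 = $403,477.6
Port Authority: $403,477.6 × 0.00276 = $1,113.598176
Willowmere ISD: $403,477.6 × 0.02293 = $9,251.741368
Total = $1,113.598176 + $9,251.741368 = $10,365.339544

$10,365.34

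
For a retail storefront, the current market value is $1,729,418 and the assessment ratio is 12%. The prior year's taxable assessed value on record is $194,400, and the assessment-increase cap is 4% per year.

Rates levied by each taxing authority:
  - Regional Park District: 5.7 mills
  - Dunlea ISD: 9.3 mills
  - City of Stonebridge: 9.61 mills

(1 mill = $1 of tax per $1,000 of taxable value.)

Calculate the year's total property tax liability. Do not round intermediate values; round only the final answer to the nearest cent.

Uncapped assessed value = $1,729,418 × 0.12 = $207,530.16
Cap limit = $194,400 × 1.04 = $202,176
Taxable assessed value = min($207,530.16, $202,176) = $202,176 (cap binds)
Regional Park District: $202,176 × 0.0057 = $1,152.4032
Dunlea ISD: $202,176 × 0.0093 = $1,880.2368
City of Stonebridge: $202,176 × 0.00961 = $1,942.91136
Total = $4,975.55136

$4,975.55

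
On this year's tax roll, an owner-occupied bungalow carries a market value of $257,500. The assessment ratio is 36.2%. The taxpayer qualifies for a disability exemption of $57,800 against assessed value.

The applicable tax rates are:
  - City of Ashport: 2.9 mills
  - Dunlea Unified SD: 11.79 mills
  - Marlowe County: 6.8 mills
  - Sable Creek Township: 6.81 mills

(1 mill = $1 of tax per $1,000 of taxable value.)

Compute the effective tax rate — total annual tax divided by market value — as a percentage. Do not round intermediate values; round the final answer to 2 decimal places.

Assessed value = $257,500 × 0.362 = $93,215
Taxable value = $93,215 − $57,800 = $35,415
City of Ashport: $35,415 × 0.0029 = $102.7035
Dunlea Unified SD: $35,415 × 0.01179 = $417.54285
Marlowe County: $35,415 × 0.0068 = $240.822
Sable Creek Township: $35,415 × 0.00681 = $241.17615
Total tax = $1,002.2445
Effective rate = $1,002.2445 ÷ $257,500 = 0.39% of market value

0.39%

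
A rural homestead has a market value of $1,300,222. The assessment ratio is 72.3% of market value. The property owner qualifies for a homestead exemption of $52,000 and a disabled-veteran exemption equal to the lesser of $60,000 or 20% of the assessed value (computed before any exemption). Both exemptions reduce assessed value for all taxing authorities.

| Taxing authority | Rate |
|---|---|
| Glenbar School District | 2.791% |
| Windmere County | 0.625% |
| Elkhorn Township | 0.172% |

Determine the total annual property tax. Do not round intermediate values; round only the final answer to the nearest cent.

$29,710.81

Assessed value = $1,300,222 × 0.723 = $940,060.506
Disabled-veteran exemption = min($60,000, 20% × $940,060.506) = min($60,000, $188,012.1012) = $60,000 (dollar cap binds)
Taxable value = $940,060.506 − $52,000 − $60,000 = $828,060.506
Glenbar School District: $828,060.506 × 0.02791 = $23,111.16872246
Windmere County: $828,060.506 × 0.00625 = $5,175.3781625
Elkhorn Township: $828,060.506 × 0.00172 = $1,424.26407032
Total = $29,710.81095528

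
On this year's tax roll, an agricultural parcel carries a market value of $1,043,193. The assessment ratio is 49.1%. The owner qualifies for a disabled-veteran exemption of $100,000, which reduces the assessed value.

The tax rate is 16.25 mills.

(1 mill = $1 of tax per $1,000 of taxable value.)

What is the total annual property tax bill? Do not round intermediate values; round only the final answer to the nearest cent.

$6,698.38

Assessed value = $1,043,193 × 0.491 = $512,207.763
Taxable value = $512,207.763 − $100,000 = $412,207.763
Tax = $412,207.763 × 0.01625 = $6,698.37614875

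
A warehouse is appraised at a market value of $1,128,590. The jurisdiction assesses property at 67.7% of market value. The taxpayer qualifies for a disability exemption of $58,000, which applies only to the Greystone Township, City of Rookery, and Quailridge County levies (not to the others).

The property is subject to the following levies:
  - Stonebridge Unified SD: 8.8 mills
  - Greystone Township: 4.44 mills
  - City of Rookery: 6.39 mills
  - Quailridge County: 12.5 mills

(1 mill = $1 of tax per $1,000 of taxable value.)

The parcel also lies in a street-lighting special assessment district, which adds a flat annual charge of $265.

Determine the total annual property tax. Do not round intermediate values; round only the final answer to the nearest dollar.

$23,461

Assessed value = $1,128,590 × 0.677 = $764,055.43
Stonebridge Unified SD: $764,055.43 × 0.0088 = $6,723.687784
Greystone Township: ($764,055.43 − $58,000) × 0.00444 = $706,055.43 × 0.00444 = $3,134.8861092
City of Rookery: ($764,055.43 − $58,000) × 0.00639 = $706,055.43 × 0.00639 = $4,511.6941977
Quailridge County: ($764,055.43 − $58,000) × 0.0125 = $706,055.43 × 0.0125 = $8,825.692875
Levies subtotal = $23,195.9609659
Total = $23,195.9609659 + $265 = $23,460.9609659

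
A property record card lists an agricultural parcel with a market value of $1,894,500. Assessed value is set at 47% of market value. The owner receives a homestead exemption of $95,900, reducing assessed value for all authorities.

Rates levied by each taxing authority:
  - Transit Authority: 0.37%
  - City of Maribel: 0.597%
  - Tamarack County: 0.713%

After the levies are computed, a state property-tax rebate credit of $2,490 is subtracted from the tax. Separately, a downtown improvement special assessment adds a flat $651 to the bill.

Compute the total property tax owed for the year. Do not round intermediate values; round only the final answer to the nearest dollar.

Assessed value = $1,894,500 × 0.47 = $890,415
Taxable value = $890,415 − $95,900 = $794,515
Transit Authority: $794,515 × 0.0037 = $2,939.7055
City of Maribel: $794,515 × 0.00597 = $4,743.25455
Tamarack County: $794,515 × 0.00713 = $5,664.89195
Levies subtotal = $13,347.852
After credit = $13,347.852 − $2,490 = $10,857.852
Total = $10,857.852 + $651 = $11,508.852

$11,509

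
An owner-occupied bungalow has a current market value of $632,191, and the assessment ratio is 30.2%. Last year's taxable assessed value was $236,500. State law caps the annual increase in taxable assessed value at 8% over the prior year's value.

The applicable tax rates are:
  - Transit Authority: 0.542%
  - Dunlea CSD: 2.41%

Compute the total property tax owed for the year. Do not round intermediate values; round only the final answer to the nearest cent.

$5,636.01

Uncapped assessed value = $632,191 × 0.302 = $190,921.682
Cap limit = $236,500 × 1.08 = $255,420
Taxable assessed value = min($190,921.682, $255,420) = $190,921.682 (cap does not bind)
Transit Authority: $190,921.682 × 0.00542 = $1,034.79551644
Dunlea CSD: $190,921.682 × 0.0241 = $4,601.2125362
Total = $5,636.00805264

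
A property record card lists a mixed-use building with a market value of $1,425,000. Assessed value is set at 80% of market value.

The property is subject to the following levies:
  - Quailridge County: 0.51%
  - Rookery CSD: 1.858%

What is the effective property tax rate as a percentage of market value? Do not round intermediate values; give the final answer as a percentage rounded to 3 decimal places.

1.894%

Assessed value = $1,425,000 × 0.8 = $1,140,000
Quailridge County: $1,140,000 × 0.0051 = $5,814
Rookery CSD: $1,140,000 × 0.01858 = $21,181.2
Total tax = $26,995.2
Effective rate = $26,995.2 ÷ $1,425,000 = 1.894% of market value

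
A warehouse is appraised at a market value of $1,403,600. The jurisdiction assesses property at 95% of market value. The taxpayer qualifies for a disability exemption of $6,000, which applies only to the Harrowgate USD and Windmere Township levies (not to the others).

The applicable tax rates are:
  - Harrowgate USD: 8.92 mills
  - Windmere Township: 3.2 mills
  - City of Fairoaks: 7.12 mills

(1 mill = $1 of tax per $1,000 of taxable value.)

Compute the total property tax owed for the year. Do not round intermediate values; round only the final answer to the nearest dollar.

$25,582

Assessed value = $1,403,600 × 0.95 = $1,333,420
Harrowgate USD: ($1,333,420 − $6,000) × 0.00892 = $1,327,420 × 0.00892 = $11,840.5864
Windmere Township: ($1,333,420 − $6,000) × 0.0032 = $1,327,420 × 0.0032 = $4,247.744
City of Fairoaks: $1,333,420 × 0.00712 = $9,493.9504
Total = $25,582.2808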